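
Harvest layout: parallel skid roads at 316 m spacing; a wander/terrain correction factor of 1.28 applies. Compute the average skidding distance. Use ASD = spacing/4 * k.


Formula: ASD = (spacing / 4) * correction
Uncorrected distance = spacing / 4 = 316 / 4 = 79 m
ASD = 79 * 1.28 = 101 m

101


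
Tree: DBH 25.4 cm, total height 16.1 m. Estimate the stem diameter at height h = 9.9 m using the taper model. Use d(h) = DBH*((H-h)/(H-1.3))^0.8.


Taper: d(h) = DBH * ((H - h) / (H - 1.3))^0.8
Numerator = H - h = 16.1 - 9.9 = 6.2 m
Denominator = H - 1.3 = 16.1 - 1.3 = 14.8 m
Ratio = 6.2 / 14.8 = 0.41892
d = 25.4 * 0.41892^0.8 = 12.7 cm

12.7


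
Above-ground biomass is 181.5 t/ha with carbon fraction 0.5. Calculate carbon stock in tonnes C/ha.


Formula: Carbon Stock = Biomass * Carbon Fraction
C = 181.5 t/ha * 0.5
C = 90.8 t C/ha

90.8


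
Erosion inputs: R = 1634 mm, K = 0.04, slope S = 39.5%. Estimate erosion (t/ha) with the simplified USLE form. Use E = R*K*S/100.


Formula: E = R * K * S / 100  (simplified USLE)
R * K = 1634 * 0.04 = 65.36
E = 65.36 * 39.5 / 100 = 25.82 t/ha

25.82


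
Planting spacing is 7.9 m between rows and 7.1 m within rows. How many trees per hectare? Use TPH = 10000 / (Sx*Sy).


Formula: TPH = 10000 m^2/ha / (spacing_x * spacing_y)
Area per tree = 7.9 m * 7.1 m = 56.09 m^2
TPH = 10000 / 56.09 = 178 trees/ha

178


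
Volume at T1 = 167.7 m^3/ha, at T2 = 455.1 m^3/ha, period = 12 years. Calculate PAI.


Formula: PAI = (V_T2 - V_T1) / (T2 - T1)
Volume increment = 455.1 - 167.7 = 287.4 m^3/ha
PAI = 287.4 / 12 = 23.95 m^3/ha/year

23.95


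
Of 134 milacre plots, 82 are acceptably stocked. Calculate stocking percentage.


Formula: Stocking % = stocked plots / total plots * 100
Stocking = 82 / 134 * 100
Stocking = 0.6119 * 100 = 61.2%

61.2


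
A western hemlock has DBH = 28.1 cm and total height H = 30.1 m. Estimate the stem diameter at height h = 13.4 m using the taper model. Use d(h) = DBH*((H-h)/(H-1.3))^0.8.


Taper: d(h) = DBH * ((H - h) / (H - 1.3))^0.8
Numerator = H - h = 30.1 - 13.4 = 16.7 m
Denominator = H - 1.3 = 30.1 - 1.3 = 28.8 m
Ratio = 16.7 / 28.8 = 0.57986
d = 28.1 * 0.57986^0.8 = 18.2 cm

18.2


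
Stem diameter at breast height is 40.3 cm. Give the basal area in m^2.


Formula: BA = pi * (DBH/2)^2 / 10000  (cm^2 to m^2)
Radius = DBH/2 = 40.3/2 = 20.15 cm
BA = pi * 20.15^2 / 10000
   = 1275.5573 cm^2 / 10000
   = 0.1276 m^2

0.1276


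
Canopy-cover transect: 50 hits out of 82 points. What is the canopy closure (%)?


Formula: Canopy closure = covered points / total points * 100
Closure = 50 / 82 * 100
Closure = 0.6098 * 100 = 61.0%

61.0


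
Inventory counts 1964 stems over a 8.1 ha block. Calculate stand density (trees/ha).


Formula: Stand Density = N_trees / Area_ha
Density = 1964 trees / 8.1 ha
Density = 242 trees/ha

242


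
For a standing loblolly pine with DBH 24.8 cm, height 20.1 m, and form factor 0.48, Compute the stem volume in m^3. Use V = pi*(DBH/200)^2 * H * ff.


Formula: V = pi * (DBH/200)^2 * H * ff
Radius = DBH/200 = 24.8/200 = 0.124 m
Radius^2 = 0.124^2 = 0.015376 m^2
V = pi * 0.015376 * 20.1 * 0.48
V = 0.466 m^3

0.466


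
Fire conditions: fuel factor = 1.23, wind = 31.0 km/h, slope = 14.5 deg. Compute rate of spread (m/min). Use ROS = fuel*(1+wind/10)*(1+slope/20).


Formula: ROS = fuel * (1 + wind/10) * (1 + slope/20)
Wind factor = 1 + 31.0/10 = 4.1
Slope factor = 1 + 14.5/20 = 1.725
ROS = 1.23 * 4.1 * 1.725 = 8.7 m/min

8.7


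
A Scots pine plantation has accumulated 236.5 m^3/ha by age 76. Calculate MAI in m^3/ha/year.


Formula: MAI = Total Volume / Stand Age
MAI = 236.5 m^3/ha / 76 years
MAI = 3.11 m^3/ha/year

3.11


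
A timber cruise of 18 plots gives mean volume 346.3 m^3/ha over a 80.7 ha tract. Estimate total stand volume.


Formula: Total Volume = Mean Volume per ha * Total Area
Total Volume = 346.3 m^3/ha * 80.7 ha
Total Volume = 27946 m^3

27946


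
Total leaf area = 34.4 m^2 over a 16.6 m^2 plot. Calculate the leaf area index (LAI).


Formula: LAI = total leaf area / ground area  (dimensionless)
LAI = 34.4 m^2 / 16.6 m^2
LAI = 2.07

2.07


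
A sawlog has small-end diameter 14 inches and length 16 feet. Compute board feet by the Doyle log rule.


Doyle: BF = (D - 4)^2 * L / 16
Adjusted diameter = 14 - 4 = 10 in
(D-4)^2 = 10^2 = 100
BF = 100 * 16 / 16 = 100 BF

100


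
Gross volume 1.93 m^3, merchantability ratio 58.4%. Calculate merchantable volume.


Formula: MV = V_total * (merchantable_pct / 100)
Merchantable fraction = 58.4% / 100 = 0.584
MV = 1.93 m^3 * 0.584 = 1.127 m^3

1.127


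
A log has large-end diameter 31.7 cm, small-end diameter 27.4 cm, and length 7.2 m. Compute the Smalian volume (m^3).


Smalian: V = (A1 + A2)/2 * L,  A = pi*(D/200)^2
A1 = pi*(31.7/200)^2 = 0.078924 m^2
A2 = pi*(27.4/200)^2 = 0.058965 m^2
V = (0.078924+0.058965)/2*7.2 = 0.4964 m^3

0.4964


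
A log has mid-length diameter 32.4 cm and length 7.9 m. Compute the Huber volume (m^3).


Huber: V = Am * L,  Am = pi*(Dm/200)^2
Am = pi*(32.4/200)^2 = 0.082448 m^2
V = 0.082448*7.9 = 0.6513 m^3

0.6513


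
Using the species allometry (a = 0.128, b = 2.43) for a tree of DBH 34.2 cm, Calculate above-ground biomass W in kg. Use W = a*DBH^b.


Formula: W = a * DBH^b  (allometric power law)
DBH^b = 34.2^2.43 = 5341.7485
W = 0.128 * 5341.7485 = 683.7 kg

683.7


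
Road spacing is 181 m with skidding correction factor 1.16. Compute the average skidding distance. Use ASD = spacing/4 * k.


Formula: ASD = (spacing / 4) * correction
Uncorrected distance = spacing / 4 = 181 / 4 = 45.25 m
ASD = 45.25 * 1.16 = 52 m

52


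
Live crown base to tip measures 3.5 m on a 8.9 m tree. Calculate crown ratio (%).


Formula: Crown Ratio = (Crown Length / Total Height) * 100
CR = (3.5 m / 8.9 m) * 100
CR = 0.3933 * 100 = 39.3%

39.3


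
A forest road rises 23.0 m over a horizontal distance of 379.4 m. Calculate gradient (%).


Formula: Gradient = rise / run * 100
Gradient = 23.0 / 379.4 * 100 = 6.1%

6.1


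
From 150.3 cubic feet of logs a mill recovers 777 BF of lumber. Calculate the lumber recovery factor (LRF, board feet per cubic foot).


Formula: LRF = Lumber Output (BF) / Log Input (ft^3)
LRF = 777 BF / 150.3 ft^3
LRF = 5.17 BF/ft^3

5.17


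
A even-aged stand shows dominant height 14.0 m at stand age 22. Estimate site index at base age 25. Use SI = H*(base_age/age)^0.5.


Formula: SI = H_dom * (base_age / age)^0.5
Age ratio = 25 / 22 = 1.13636
sqrt(age_ratio) = 1.066
SI = 14.0 * 1.066 = 14.9 m

14.9


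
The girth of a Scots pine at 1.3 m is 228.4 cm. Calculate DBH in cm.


Formula: DBH = C / pi
DBH = 228.4 / pi
pi = 3.14159...
DBH = 72.7 cm

72.7


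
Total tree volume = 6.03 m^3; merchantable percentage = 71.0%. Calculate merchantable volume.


Formula: MV = V_total * (merchantable_pct / 100)
Merchantable fraction = 71.0% / 100 = 0.71
MV = 6.03 m^3 * 0.71 = 4.281 m^3

4.281


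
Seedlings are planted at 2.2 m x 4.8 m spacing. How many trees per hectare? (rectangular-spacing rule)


Formula: TPH = 10000 m^2/ha / (spacing_x * spacing_y)
Area per tree = 2.2 m * 4.8 m = 10.56 m^2
TPH = 10000 / 10.56 = 947 trees/ha

947


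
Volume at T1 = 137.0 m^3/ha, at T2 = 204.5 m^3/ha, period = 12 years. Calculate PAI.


Formula: PAI = (V_T2 - V_T1) / (T2 - T1)
Volume increment = 204.5 - 137.0 = 67.5 m^3/ha
PAI = 67.5 / 12 = 5.63 m^3/ha/year

5.63


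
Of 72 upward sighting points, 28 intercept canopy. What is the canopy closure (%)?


Formula: Canopy closure = covered points / total points * 100
Closure = 28 / 72 * 100
Closure = 0.3889 * 100 = 38.9%

38.9


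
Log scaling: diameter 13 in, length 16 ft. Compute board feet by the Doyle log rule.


Doyle: BF = (D - 4)^2 * L / 16
Adjusted diameter = 13 - 4 = 9 in
(D-4)^2 = 9^2 = 81
BF = 81 * 16 / 16 = 81 BF

81


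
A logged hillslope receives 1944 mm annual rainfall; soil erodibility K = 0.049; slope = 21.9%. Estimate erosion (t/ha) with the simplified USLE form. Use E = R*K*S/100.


Formula: E = R * K * S / 100  (simplified USLE)
R * K = 1944 * 0.049 = 95.256
E = 95.256 * 21.9 / 100 = 20.86 t/ha

20.86


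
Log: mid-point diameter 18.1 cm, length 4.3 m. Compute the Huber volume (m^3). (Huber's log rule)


Huber: V = Am * L,  Am = pi*(Dm/200)^2
Am = pi*(18.1/200)^2 = 0.02573 m^2
V = 0.02573*4.3 = 0.1106 m^3

0.1106


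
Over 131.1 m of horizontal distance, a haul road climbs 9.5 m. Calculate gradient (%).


Formula: Gradient = rise / run * 100
Gradient = 9.5 / 131.1 * 100 = 7.2%

7.2


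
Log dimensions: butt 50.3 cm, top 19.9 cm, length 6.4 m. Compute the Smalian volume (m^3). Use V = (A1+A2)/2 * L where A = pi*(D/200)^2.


Smalian: V = (A1 + A2)/2 * L,  A = pi*(D/200)^2
A1 = pi*(50.3/200)^2 = 0.198713 m^2
A2 = pi*(19.9/200)^2 = 0.031103 m^2
V = (0.198713+0.031103)/2*6.4 = 0.7354 m^3

0.7354


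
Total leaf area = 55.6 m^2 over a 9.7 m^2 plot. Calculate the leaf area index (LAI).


Formula: LAI = total leaf area / ground area  (dimensionless)
LAI = 55.6 m^2 / 9.7 m^2
LAI = 5.73

5.73


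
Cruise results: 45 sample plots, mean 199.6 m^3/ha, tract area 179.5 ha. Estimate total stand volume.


Formula: Total Volume = Mean Volume per ha * Total Area
Total Volume = 199.6 m^3/ha * 179.5 ha
Total Volume = 35828 m^3

35828


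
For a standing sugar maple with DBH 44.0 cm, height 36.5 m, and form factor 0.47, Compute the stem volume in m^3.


Formula: V = pi * (DBH/200)^2 * H * ff
Radius = DBH/200 = 44.0/200 = 0.22 m
Radius^2 = 0.22^2 = 0.0484 m^2
V = pi * 0.0484 * 36.5 * 0.47
V = 2.608 m^3

2.608


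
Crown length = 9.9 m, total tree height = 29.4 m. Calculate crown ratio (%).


Formula: Crown Ratio = (Crown Length / Total Height) * 100
CR = (9.9 m / 29.4 m) * 100
CR = 0.3367 * 100 = 33.7%

33.7


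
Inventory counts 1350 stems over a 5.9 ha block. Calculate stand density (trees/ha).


Formula: Stand Density = N_trees / Area_ha
Density = 1350 trees / 5.9 ha
Density = 229 trees/ha

229


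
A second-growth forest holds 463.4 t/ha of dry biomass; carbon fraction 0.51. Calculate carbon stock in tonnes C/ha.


Formula: Carbon Stock = Biomass * Carbon Fraction
C = 463.4 t/ha * 0.51
C = 236.3 t C/ha

236.3


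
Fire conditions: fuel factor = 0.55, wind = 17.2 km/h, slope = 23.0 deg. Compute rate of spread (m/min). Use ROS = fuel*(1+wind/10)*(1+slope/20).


Formula: ROS = fuel * (1 + wind/10) * (1 + slope/20)
Wind factor = 1 + 17.2/10 = 2.72
Slope factor = 1 + 23.0/20 = 2.15
ROS = 0.55 * 2.72 * 2.15 = 3.22 m/min

3.22


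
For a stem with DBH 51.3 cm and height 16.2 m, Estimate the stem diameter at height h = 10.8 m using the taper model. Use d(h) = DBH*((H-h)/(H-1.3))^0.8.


Taper: d(h) = DBH * ((H - h) / (H - 1.3))^0.8
Numerator = H - h = 16.2 - 10.8 = 5.4 m
Denominator = H - 1.3 = 16.2 - 1.3 = 14.9 m
Ratio = 5.4 / 14.9 = 0.36242
d = 51.3 * 0.36242^0.8 = 22.8 cm

22.8


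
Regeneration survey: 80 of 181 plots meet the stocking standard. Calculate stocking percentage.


Formula: Stocking % = stocked plots / total plots * 100
Stocking = 80 / 181 * 100
Stocking = 0.442 * 100 = 44.2%

44.2


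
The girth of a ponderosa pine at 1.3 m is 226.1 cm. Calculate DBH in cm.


Formula: DBH = C / pi
DBH = 226.1 / pi
pi = 3.14159...
DBH = 72.0 cm

72.0


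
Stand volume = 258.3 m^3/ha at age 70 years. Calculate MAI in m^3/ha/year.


Formula: MAI = Total Volume / Stand Age
MAI = 258.3 m^3/ha / 70 years
MAI = 3.69 m^3/ha/year

3.69


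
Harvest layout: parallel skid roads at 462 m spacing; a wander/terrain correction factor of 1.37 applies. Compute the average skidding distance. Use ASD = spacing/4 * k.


Formula: ASD = (spacing / 4) * correction
Uncorrected distance = spacing / 4 = 462 / 4 = 115.5 m
ASD = 115.5 * 1.37 = 158 m

158


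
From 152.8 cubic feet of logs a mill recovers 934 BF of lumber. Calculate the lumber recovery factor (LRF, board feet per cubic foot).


Formula: LRF = Lumber Output (BF) / Log Input (ft^3)
LRF = 934 BF / 152.8 ft^3
LRF = 6.11 BF/ft^3

6.11


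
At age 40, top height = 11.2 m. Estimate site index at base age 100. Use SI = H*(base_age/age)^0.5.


Formula: SI = H_dom * (base_age / age)^0.5
Age ratio = 100 / 40 = 2.5
sqrt(age_ratio) = 1.58114
SI = 11.2 * 1.58114 = 17.7 m

17.7


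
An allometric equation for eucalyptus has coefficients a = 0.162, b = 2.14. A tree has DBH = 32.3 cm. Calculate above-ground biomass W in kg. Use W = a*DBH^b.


Formula: W = a * DBH^b  (allometric power law)
DBH^b = 32.3^2.14 = 1697.0452
W = 0.162 * 1697.0452 = 274.9 kg

274.9


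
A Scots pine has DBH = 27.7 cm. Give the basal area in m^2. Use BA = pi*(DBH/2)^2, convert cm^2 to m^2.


Formula: BA = pi * (DBH/2)^2 / 10000  (cm^2 to m^2)
Radius = DBH/2 = 27.7/2 = 13.85 cm
BA = pi * 13.85^2 / 10000
   = 602.6282 cm^2 / 10000
   = 0.0603 m^2

0.0603


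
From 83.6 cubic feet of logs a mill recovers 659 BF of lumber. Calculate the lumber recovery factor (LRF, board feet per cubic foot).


Formula: LRF = Lumber Output (BF) / Log Input (ft^3)
LRF = 659 BF / 83.6 ft^3
LRF = 7.88 BF/ft^3

7.88


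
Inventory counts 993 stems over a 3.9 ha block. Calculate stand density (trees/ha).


Formula: Stand Density = N_trees / Area_ha
Density = 993 trees / 3.9 ha
Density = 255 trees/ha

255


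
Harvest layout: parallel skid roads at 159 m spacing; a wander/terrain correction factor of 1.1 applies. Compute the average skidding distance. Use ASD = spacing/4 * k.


Formula: ASD = (spacing / 4) * correction
Uncorrected distance = spacing / 4 = 159 / 4 = 39.75 m
ASD = 39.75 * 1.1 = 44 m

44


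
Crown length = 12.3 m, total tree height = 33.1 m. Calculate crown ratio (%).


Formula: Crown Ratio = (Crown Length / Total Height) * 100
CR = (12.3 m / 33.1 m) * 100
CR = 0.3716 * 100 = 37.2%

37.2


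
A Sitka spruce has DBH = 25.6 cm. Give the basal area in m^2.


Formula: BA = pi * (DBH/2)^2 / 10000  (cm^2 to m^2)
Radius = DBH/2 = 25.6/2 = 12.8 cm
BA = pi * 12.8^2 / 10000
   = 514.7185 cm^2 / 10000
   = 0.0515 m^2

0.0515


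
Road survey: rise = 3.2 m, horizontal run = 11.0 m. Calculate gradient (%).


Formula: Gradient = rise / run * 100
Gradient = 3.2 / 11.0 * 100 = 29.1%

29.1


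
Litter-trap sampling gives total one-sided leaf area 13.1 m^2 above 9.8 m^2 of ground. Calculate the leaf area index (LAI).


Formula: LAI = total leaf area / ground area  (dimensionless)
LAI = 13.1 m^2 / 9.8 m^2
LAI = 1.34

1.34


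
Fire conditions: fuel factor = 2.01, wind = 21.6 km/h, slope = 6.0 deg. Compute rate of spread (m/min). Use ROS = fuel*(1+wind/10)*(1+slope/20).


Formula: ROS = fuel * (1 + wind/10) * (1 + slope/20)
Wind factor = 1 + 21.6/10 = 3.16
Slope factor = 1 + 6.0/20 = 1.3
ROS = 2.01 * 3.16 * 1.3 = 8.26 m/min

8.26


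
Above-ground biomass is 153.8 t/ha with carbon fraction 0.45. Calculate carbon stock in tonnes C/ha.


Formula: Carbon Stock = Biomass * Carbon Fraction
C = 153.8 t/ha * 0.45
C = 69.2 t C/ha

69.2


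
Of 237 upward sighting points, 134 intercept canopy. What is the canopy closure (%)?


Formula: Canopy closure = covered points / total points * 100
Closure = 134 / 237 * 100
Closure = 0.5654 * 100 = 56.5%

56.5


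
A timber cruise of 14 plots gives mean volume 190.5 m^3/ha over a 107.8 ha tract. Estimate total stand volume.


Formula: Total Volume = Mean Volume per ha * Total Area
Total Volume = 190.5 m^3/ha * 107.8 ha
Total Volume = 20536 m^3

20536


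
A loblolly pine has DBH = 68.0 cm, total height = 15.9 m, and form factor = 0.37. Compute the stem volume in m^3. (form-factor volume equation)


Formula: V = pi * (DBH/200)^2 * H * ff
Radius = DBH/200 = 68.0/200 = 0.34 m
Radius^2 = 0.34^2 = 0.1156 m^2
V = pi * 0.1156 * 15.9 * 0.37
V = 2.137 m^3

2.137


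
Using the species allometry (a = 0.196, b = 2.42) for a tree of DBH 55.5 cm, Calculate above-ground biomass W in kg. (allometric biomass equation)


Formula: W = a * DBH^b  (allometric power law)
DBH^b = 55.5^2.42 = 16641.3678
W = 0.196 * 16641.3678 = 3261.7 kg

3261.7


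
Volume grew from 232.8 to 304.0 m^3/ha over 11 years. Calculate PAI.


Formula: PAI = (V_T2 - V_T1) / (T2 - T1)
Volume increment = 304.0 - 232.8 = 71.2 m^3/ha
PAI = 71.2 / 11 = 6.47 m^3/ha/year

6.47


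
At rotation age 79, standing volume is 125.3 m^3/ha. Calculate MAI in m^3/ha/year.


Formula: MAI = Total Volume / Stand Age
MAI = 125.3 m^3/ha / 79 years
MAI = 1.59 m^3/ha/year

1.59


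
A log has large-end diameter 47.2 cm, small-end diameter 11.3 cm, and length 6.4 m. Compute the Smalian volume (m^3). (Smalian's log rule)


Smalian: V = (A1 + A2)/2 * L,  A = pi*(D/200)^2
A1 = pi*(47.2/200)^2 = 0.174974 m^2
A2 = pi*(11.3/200)^2 = 0.010029 m^2
V = (0.174974+0.010029)/2*6.4 = 0.592 m^3

0.592


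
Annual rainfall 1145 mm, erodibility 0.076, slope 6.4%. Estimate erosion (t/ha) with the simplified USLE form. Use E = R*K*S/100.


Formula: E = R * K * S / 100  (simplified USLE)
R * K = 1145 * 0.076 = 87.02
E = 87.02 * 6.4 / 100 = 5.57 t/ha

5.57


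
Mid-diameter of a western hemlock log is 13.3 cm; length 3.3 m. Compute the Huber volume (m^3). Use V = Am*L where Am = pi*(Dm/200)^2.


Huber: V = Am * L,  Am = pi*(Dm/200)^2
Am = pi*(13.3/200)^2 = 0.013893 m^2
V = 0.013893*3.3 = 0.0458 m^3

0.0458


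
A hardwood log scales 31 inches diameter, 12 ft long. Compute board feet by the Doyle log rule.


Doyle: BF = (D - 4)^2 * L / 16
Adjusted diameter = 31 - 4 = 27 in
(D-4)^2 = 27^2 = 729
BF = 729 * 12 / 16 = 547 BF

547


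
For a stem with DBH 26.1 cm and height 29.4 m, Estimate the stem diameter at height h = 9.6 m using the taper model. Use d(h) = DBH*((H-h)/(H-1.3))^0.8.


Taper: d(h) = DBH * ((H - h) / (H - 1.3))^0.8
Numerator = H - h = 29.4 - 9.6 = 19.8 m
Denominator = H - 1.3 = 29.4 - 1.3 = 28.1 m
Ratio = 19.8 / 28.1 = 0.70463
d = 26.1 * 0.70463^0.8 = 19.7 cm

19.7


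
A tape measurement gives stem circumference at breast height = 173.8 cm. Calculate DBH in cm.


Formula: DBH = C / pi
DBH = 173.8 / pi
pi = 3.14159...
DBH = 55.3 cm

55.3


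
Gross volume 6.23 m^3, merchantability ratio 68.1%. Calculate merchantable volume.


Formula: MV = V_total * (merchantable_pct / 100)
Merchantable fraction = 68.1% / 100 = 0.681
MV = 6.23 m^3 * 0.681 = 4.243 m^3

4.243


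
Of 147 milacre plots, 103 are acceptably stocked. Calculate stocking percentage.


Formula: Stocking % = stocked plots / total plots * 100
Stocking = 103 / 147 * 100
Stocking = 0.7007 * 100 = 70.1%

70.1


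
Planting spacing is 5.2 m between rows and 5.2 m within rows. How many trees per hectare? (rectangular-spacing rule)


Formula: TPH = 10000 m^2/ha / (spacing_x * spacing_y)
Area per tree = 5.2 m * 5.2 m = 27.04 m^2
TPH = 10000 / 27.04 = 370 trees/ha

370


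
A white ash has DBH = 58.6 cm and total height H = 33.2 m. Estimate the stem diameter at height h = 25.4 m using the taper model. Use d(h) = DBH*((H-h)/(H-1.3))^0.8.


Taper: d(h) = DBH * ((H - h) / (H - 1.3))^0.8
Numerator = H - h = 33.2 - 25.4 = 7.8 m
Denominator = H - 1.3 = 33.2 - 1.3 = 31.9 m
Ratio = 7.8 / 31.9 = 0.24451
d = 58.6 * 0.24451^0.8 = 19.0 cm

19.0


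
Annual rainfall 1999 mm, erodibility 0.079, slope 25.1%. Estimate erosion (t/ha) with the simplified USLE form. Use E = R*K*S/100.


Formula: E = R * K * S / 100  (simplified USLE)
R * K = 1999 * 0.079 = 157.921
E = 157.921 * 25.1 / 100 = 39.64 t/ha

39.64


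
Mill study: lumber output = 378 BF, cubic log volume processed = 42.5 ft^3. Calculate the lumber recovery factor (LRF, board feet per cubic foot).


Formula: LRF = Lumber Output (BF) / Log Input (ft^3)
LRF = 378 BF / 42.5 ft^3
LRF = 8.89 BF/ft^3

8.89


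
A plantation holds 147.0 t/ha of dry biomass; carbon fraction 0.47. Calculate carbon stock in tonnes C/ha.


Formula: Carbon Stock = Biomass * Carbon Fraction
C = 147.0 t/ha * 0.47
C = 69.1 t C/ha

69.1


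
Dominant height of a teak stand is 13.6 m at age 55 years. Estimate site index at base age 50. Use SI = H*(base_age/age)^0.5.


Formula: SI = H_dom * (base_age / age)^0.5
Age ratio = 50 / 55 = 0.90909
sqrt(age_ratio) = 0.95346
SI = 13.6 * 0.95346 = 13.0 m

13.0


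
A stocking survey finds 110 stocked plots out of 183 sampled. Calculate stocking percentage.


Formula: Stocking % = stocked plots / total plots * 100
Stocking = 110 / 183 * 100
Stocking = 0.6011 * 100 = 60.1%

60.1


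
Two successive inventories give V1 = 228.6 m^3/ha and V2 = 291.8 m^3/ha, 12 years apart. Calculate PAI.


Formula: PAI = (V_T2 - V_T1) / (T2 - T1)
Volume increment = 291.8 - 228.6 = 63.2 m^3/ha
PAI = 63.2 / 12 = 5.27 m^3/ha/year

5.27


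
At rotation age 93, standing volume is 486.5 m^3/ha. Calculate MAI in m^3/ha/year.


Formula: MAI = Total Volume / Stand Age
MAI = 486.5 m^3/ha / 93 years
MAI = 5.23 m^3/ha/year

5.23


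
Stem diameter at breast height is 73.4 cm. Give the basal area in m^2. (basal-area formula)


Formula: BA = pi * (DBH/2)^2 / 10000  (cm^2 to m^2)
Radius = DBH/2 = 73.4/2 = 36.7 cm
BA = pi * 36.7^2 / 10000
   = 4231.3797 cm^2 / 10000
   = 0.4231 m^2

0.4231


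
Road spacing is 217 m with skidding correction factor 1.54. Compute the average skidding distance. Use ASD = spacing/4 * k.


Formula: ASD = (spacing / 4) * correction
Uncorrected distance = spacing / 4 = 217 / 4 = 54.25 m
ASD = 54.25 * 1.54 = 84 m

84


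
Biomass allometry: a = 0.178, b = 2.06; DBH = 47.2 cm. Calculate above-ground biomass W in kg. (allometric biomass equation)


Formula: W = a * DBH^b  (allometric power law)
DBH^b = 47.2^2.06 = 2807.5049
W = 0.178 * 2807.5049 = 499.7 kg

499.7


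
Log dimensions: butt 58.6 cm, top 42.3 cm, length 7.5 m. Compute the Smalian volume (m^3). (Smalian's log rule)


Smalian: V = (A1 + A2)/2 * L,  A = pi*(D/200)^2
A1 = pi*(58.6/200)^2 = 0.269703 m^2
A2 = pi*(42.3/200)^2 = 0.140531 m^2
V = (0.269703+0.140531)/2*7.5 = 1.5384 m^3

1.5384


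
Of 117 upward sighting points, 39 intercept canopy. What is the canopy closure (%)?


Formula: Canopy closure = covered points / total points * 100
Closure = 39 / 117 * 100
Closure = 0.3333 * 100 = 33.3%

33.3


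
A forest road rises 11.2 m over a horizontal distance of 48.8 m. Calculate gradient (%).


Formula: Gradient = rise / run * 100
Gradient = 11.2 / 48.8 * 100 = 23.0%

23.0


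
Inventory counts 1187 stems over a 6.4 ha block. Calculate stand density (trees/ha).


Formula: Stand Density = N_trees / Area_ha
Density = 1187 trees / 6.4 ha
Density = 185 trees/ha

185


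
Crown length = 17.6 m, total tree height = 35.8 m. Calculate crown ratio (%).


Formula: Crown Ratio = (Crown Length / Total Height) * 100
CR = (17.6 m / 35.8 m) * 100
CR = 0.4916 * 100 = 49.2%

49.2


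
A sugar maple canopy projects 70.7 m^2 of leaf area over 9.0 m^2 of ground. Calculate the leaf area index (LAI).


Formula: LAI = total leaf area / ground area  (dimensionless)
LAI = 70.7 m^2 / 9.0 m^2
LAI = 7.86

7.86


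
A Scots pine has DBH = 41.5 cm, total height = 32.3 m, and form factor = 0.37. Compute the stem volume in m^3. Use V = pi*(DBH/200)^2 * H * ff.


Formula: V = pi * (DBH/200)^2 * H * ff
Radius = DBH/200 = 41.5/200 = 0.2075 m
Radius^2 = 0.2075^2 = 0.04305625 m^2
V = pi * 0.04305625 * 32.3 * 0.37
V = 1.617 m^3

1.617


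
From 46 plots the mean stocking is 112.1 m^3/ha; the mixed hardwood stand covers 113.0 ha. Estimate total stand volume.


Formula: Total Volume = Mean Volume per ha * Total Area
Total Volume = 112.1 m^3/ha * 113.0 ha
Total Volume = 12667 m^3

12667


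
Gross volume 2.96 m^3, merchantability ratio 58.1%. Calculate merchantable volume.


Formula: MV = V_total * (merchantable_pct / 100)
Merchantable fraction = 58.1% / 100 = 0.581
MV = 2.96 m^3 * 0.581 = 1.72 m^3

1.72


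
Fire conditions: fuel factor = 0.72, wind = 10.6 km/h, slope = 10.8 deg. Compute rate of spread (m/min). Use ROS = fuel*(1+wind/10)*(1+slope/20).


Formula: ROS = fuel * (1 + wind/10) * (1 + slope/20)
Wind factor = 1 + 10.6/10 = 2.06
Slope factor = 1 + 10.8/20 = 1.54
ROS = 0.72 * 2.06 * 1.54 = 2.28 m/min

2.28


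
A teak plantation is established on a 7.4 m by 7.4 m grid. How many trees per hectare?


Formula: TPH = 10000 m^2/ha / (spacing_x * spacing_y)
Area per tree = 7.4 m * 7.4 m = 54.76 m^2
TPH = 10000 / 54.76 = 183 trees/ha

183


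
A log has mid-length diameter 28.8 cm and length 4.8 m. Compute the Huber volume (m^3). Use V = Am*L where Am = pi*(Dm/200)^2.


Huber: V = Am * L,  Am = pi*(Dm/200)^2
Am = pi*(28.8/200)^2 = 0.065144 m^2
V = 0.065144*4.8 = 0.3127 m^3

0.3127


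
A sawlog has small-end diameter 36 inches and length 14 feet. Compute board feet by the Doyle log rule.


Doyle: BF = (D - 4)^2 * L / 16
Adjusted diameter = 36 - 4 = 32 in
(D-4)^2 = 32^2 = 1024
BF = 1024 * 14 / 16 = 896 BF

896


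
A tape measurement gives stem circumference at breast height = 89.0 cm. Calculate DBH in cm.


Formula: DBH = C / pi
DBH = 89.0 / pi
pi = 3.14159...
DBH = 28.3 cm

28.3


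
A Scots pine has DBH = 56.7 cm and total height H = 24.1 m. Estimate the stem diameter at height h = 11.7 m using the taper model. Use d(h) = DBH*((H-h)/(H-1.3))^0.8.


Taper: d(h) = DBH * ((H - h) / (H - 1.3))^0.8
Numerator = H - h = 24.1 - 11.7 = 12.4 m
Denominator = H - 1.3 = 24.1 - 1.3 = 22.8 m
Ratio = 12.4 / 22.8 = 0.54386
d = 56.7 * 0.54386^0.8 = 34.8 cm

34.8


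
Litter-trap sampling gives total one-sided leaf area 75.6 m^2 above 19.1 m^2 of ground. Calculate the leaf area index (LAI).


Formula: LAI = total leaf area / ground area  (dimensionless)
LAI = 75.6 m^2 / 19.1 m^2
LAI = 3.96

3.96


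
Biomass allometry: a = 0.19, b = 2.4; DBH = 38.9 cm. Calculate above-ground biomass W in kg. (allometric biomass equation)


Formula: W = a * DBH^b  (allometric power law)
DBH^b = 38.9^2.4 = 6544.5387
W = 0.19 * 6544.5387 = 1243.5 kg

1243.5


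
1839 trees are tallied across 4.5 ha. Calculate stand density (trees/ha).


Formula: Stand Density = N_trees / Area_ha
Density = 1839 trees / 4.5 ha
Density = 409 trees/ha

409


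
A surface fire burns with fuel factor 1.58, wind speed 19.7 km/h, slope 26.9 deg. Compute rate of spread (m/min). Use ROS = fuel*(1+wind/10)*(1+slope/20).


Formula: ROS = fuel * (1 + wind/10) * (1 + slope/20)
Wind factor = 1 + 19.7/10 = 2.97
Slope factor = 1 + 26.9/20 = 2.345
ROS = 1.58 * 2.97 * 2.345 = 11.0 m/min

11.0


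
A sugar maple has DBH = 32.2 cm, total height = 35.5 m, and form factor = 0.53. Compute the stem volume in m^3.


Formula: V = pi * (DBH/200)^2 * H * ff
Radius = DBH/200 = 32.2/200 = 0.161 m
Radius^2 = 0.161^2 = 0.025921 m^2
V = pi * 0.025921 * 35.5 * 0.53
V = 1.532 m^3

1.532


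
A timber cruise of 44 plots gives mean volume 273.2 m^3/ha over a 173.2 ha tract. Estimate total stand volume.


Formula: Total Volume = Mean Volume per ha * Total Area
Total Volume = 273.2 m^3/ha * 173.2 ha
Total Volume = 47318 m^3

47318


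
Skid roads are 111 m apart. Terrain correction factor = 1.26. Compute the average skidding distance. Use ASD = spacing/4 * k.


Formula: ASD = (spacing / 4) * correction
Uncorrected distance = spacing / 4 = 111 / 4 = 27.75 m
ASD = 27.75 * 1.26 = 35 m

35


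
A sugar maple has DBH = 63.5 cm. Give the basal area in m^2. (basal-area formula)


Formula: BA = pi * (DBH/2)^2 / 10000  (cm^2 to m^2)
Radius = DBH/2 = 63.5/2 = 31.75 cm
BA = pi * 31.75^2 / 10000
   = 3166.9217 cm^2 / 10000
   = 0.3167 m^2

0.3167


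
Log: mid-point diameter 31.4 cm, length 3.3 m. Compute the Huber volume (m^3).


Huber: V = Am * L,  Am = pi*(Dm/200)^2
Am = pi*(31.4/200)^2 = 0.077437 m^2
V = 0.077437*3.3 = 0.2555 m^3

0.2555


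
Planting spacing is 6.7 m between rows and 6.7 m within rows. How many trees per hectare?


Formula: TPH = 10000 m^2/ha / (spacing_x * spacing_y)
Area per tree = 6.7 m * 6.7 m = 44.89 m^2
TPH = 10000 / 44.89 = 223 trees/ha

223


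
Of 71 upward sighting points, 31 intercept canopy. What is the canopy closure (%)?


Formula: Canopy closure = covered points / total points * 100
Closure = 31 / 71 * 100
Closure = 0.4366 * 100 = 43.7%

43.7


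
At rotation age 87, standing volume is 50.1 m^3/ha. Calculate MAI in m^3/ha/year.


Formula: MAI = Total Volume / Stand Age
MAI = 50.1 m^3/ha / 87 years
MAI = 0.58 m^3/ha/year

0.58


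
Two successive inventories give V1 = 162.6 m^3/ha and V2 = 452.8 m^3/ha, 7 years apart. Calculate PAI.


Formula: PAI = (V_T2 - V_T1) / (T2 - T1)
Volume increment = 452.8 - 162.6 = 290.2 m^3/ha
PAI = 290.2 / 7 = 41.46 m^3/ha/year

41.46


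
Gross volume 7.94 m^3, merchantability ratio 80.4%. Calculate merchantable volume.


Formula: MV = V_total * (merchantable_pct / 100)
Merchantable fraction = 80.4% / 100 = 0.804
MV = 7.94 m^3 * 0.804 = 6.384 m^3

6.384


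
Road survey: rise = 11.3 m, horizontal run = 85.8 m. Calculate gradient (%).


Formula: Gradient = rise / run * 100
Gradient = 11.3 / 85.8 * 100 = 13.2%

13.2


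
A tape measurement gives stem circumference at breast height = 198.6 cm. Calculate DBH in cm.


Formula: DBH = C / pi
DBH = 198.6 / pi
pi = 3.14159...
DBH = 63.2 cm

63.2


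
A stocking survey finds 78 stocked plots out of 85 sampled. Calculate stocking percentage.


Formula: Stocking % = stocked plots / total plots * 100
Stocking = 78 / 85 * 100
Stocking = 0.9176 * 100 = 91.8%

91.8


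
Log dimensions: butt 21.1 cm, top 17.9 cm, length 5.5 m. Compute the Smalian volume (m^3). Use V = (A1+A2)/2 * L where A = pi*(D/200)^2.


Smalian: V = (A1 + A2)/2 * L,  A = pi*(D/200)^2
A1 = pi*(21.1/200)^2 = 0.034967 m^2
A2 = pi*(17.9/200)^2 = 0.025165 m^2
V = (0.034967+0.025165)/2*5.5 = 0.1654 m^3

0.1654


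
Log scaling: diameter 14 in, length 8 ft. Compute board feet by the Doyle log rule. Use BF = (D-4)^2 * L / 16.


Doyle: BF = (D - 4)^2 * L / 16
Adjusted diameter = 14 - 4 = 10 in
(D-4)^2 = 10^2 = 100
BF = 100 * 8 / 16 = 50 BF

50


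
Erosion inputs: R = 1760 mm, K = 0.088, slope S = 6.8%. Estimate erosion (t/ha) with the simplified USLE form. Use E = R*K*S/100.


Formula: E = R * K * S / 100  (simplified USLE)
R * K = 1760 * 0.088 = 154.88
E = 154.88 * 6.8 / 100 = 10.53 t/ha

10.53


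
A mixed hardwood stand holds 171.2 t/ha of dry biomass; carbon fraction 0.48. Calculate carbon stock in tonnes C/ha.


Formula: Carbon Stock = Biomass * Carbon Fraction
C = 171.2 t/ha * 0.48
C = 82.2 t C/ha

82.2


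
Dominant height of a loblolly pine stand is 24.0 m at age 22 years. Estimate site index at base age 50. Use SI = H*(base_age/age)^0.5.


Formula: SI = H_dom * (base_age / age)^0.5
Age ratio = 50 / 22 = 2.27273
sqrt(age_ratio) = 1.50756
SI = 24.0 * 1.50756 = 36.2 m

36.2


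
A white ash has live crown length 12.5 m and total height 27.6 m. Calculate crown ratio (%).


Formula: Crown Ratio = (Crown Length / Total Height) * 100
CR = (12.5 m / 27.6 m) * 100
CR = 0.4529 * 100 = 45.3%

45.3


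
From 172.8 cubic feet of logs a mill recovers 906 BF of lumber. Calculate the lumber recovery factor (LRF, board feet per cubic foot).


Formula: LRF = Lumber Output (BF) / Log Input (ft^3)
LRF = 906 BF / 172.8 ft^3
LRF = 5.24 BF/ft^3

5.24


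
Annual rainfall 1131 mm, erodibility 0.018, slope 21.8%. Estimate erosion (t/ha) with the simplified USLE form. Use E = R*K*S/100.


Formula: E = R * K * S / 100  (simplified USLE)
R * K = 1131 * 0.018 = 20.358
E = 20.358 * 21.8 / 100 = 4.44 t/ha

4.44


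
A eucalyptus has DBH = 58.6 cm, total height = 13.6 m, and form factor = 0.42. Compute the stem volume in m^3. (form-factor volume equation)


Formula: V = pi * (DBH/200)^2 * H * ff
Radius = DBH/200 = 58.6/200 = 0.293 m
Radius^2 = 0.293^2 = 0.085849 m^2
V = pi * 0.085849 * 13.6 * 0.42
V = 1.541 m^3

1.541


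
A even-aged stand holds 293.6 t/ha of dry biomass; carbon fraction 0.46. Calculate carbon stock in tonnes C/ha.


Formula: Carbon Stock = Biomass * Carbon Fraction
C = 293.6 t/ha * 0.46
C = 135.1 t C/ha

135.1


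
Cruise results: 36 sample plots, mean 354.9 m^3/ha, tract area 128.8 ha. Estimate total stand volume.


Formula: Total Volume = Mean Volume per ha * Total Area
Total Volume = 354.9 m^3/ha * 128.8 ha
Total Volume = 45711 m^3

45711


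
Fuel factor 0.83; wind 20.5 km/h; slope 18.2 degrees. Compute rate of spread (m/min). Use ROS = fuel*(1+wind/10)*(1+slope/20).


Formula: ROS = fuel * (1 + wind/10) * (1 + slope/20)
Wind factor = 1 + 20.5/10 = 3.05
Slope factor = 1 + 18.2/20 = 1.91
ROS = 0.83 * 3.05 * 1.91 = 4.84 m/min

4.84


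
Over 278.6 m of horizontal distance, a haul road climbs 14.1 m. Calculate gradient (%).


Formula: Gradient = rise / run * 100
Gradient = 14.1 / 278.6 * 100 = 5.1%

5.1


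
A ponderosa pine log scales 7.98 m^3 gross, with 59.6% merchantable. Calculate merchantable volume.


Formula: MV = V_total * (merchantable_pct / 100)
Merchantable fraction = 59.6% / 100 = 0.596
MV = 7.98 m^3 * 0.596 = 4.756 m^3

4.756


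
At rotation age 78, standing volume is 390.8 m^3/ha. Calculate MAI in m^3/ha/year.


Formula: MAI = Total Volume / Stand Age
MAI = 390.8 m^3/ha / 78 years
MAI = 5.01 m^3/ha/year

5.01


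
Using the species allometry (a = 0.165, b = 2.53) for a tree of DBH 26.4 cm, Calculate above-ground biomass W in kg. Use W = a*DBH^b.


Formula: W = a * DBH^b  (allometric power law)
DBH^b = 26.4^2.53 = 3950.5534
W = 0.165 * 3950.5534 = 651.8 kg

651.8


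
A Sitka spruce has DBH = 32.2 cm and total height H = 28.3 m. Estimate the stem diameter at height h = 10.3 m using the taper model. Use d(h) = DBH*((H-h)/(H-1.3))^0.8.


Taper: d(h) = DBH * ((H - h) / (H - 1.3))^0.8
Numerator = H - h = 28.3 - 10.3 = 18.0 m
Denominator = H - 1.3 = 28.3 - 1.3 = 27.0 m
Ratio = 18.0 / 27.0 = 0.66667
d = 32.2 * 0.66667^0.8 = 23.3 cm

23.3


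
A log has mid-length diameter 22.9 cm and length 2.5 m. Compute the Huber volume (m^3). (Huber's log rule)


Huber: V = Am * L,  Am = pi*(Dm/200)^2
Am = pi*(22.9/200)^2 = 0.041187 m^2
V = 0.041187*2.5 = 0.103 m^3

0.103


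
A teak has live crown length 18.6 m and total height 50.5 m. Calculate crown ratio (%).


Formula: Crown Ratio = (Crown Length / Total Height) * 100
CR = (18.6 m / 50.5 m) * 100
CR = 0.3683 * 100 = 36.8%

36.8


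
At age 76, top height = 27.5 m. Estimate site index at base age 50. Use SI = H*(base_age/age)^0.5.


Formula: SI = H_dom * (base_age / age)^0.5
Age ratio = 50 / 76 = 0.65789
sqrt(age_ratio) = 0.81111
SI = 27.5 * 0.81111 = 22.3 m

22.3


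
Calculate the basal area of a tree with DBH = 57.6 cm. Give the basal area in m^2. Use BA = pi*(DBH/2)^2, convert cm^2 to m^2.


Formula: BA = pi * (DBH/2)^2 / 10000  (cm^2 to m^2)
Radius = DBH/2 = 57.6/2 = 28.8 cm
BA = pi * 28.8^2 / 10000
   = 2605.7626 cm^2 / 10000
   = 0.2606 m^2

0.2606


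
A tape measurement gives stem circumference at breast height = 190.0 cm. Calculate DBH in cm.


Formula: DBH = C / pi
DBH = 190.0 / pi
pi = 3.14159...
DBH = 60.5 cm

60.5


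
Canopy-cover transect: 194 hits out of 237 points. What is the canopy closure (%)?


Formula: Canopy closure = covered points / total points * 100
Closure = 194 / 237 * 100
Closure = 0.8186 * 100 = 81.9%

81.9


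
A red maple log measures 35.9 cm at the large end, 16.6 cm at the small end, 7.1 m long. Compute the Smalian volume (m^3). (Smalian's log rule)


Smalian: V = (A1 + A2)/2 * L,  A = pi*(D/200)^2
A1 = pi*(35.9/200)^2 = 0.101223 m^2
A2 = pi*(16.6/200)^2 = 0.021642 m^2
V = (0.101223+0.021642)/2*7.1 = 0.4362 m^3

0.4362


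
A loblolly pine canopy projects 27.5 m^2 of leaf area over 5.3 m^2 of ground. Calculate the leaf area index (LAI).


Formula: LAI = total leaf area / ground area  (dimensionless)
LAI = 27.5 m^2 / 5.3 m^2
LAI = 5.19

5.19


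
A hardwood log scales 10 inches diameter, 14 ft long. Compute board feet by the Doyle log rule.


Doyle: BF = (D - 4)^2 * L / 16
Adjusted diameter = 10 - 4 = 6 in
(D-4)^2 = 6^2 = 36
BF = 36 * 14 / 16 = 32 BF

32


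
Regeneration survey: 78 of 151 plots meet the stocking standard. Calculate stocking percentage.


Formula: Stocking % = stocked plots / total plots * 100
Stocking = 78 / 151 * 100
Stocking = 0.5166 * 100 = 51.7%

51.7


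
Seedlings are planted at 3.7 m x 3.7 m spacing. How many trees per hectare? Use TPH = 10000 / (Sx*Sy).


Formula: TPH = 10000 m^2/ha / (spacing_x * spacing_y)
Area per tree = 3.7 m * 3.7 m = 13.69 m^2
TPH = 10000 / 13.69 = 730 trees/ha

730


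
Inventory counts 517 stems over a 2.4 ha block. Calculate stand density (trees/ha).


Formula: Stand Density = N_trees / Area_ha
Density = 517 trees / 2.4 ha
Density = 215 trees/ha

215


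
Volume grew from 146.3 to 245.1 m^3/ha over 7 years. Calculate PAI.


Formula: PAI = (V_T2 - V_T1) / (T2 - T1)
Volume increment = 245.1 - 146.3 = 98.8 m^3/ha
PAI = 98.8 / 7 = 14.11 m^3/ha/year

14.11


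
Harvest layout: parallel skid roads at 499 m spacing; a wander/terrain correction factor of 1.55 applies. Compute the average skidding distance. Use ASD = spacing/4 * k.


Formula: ASD = (spacing / 4) * correction
Uncorrected distance = spacing / 4 = 499 / 4 = 124.75 m
ASD = 124.75 * 1.55 = 193 m

193


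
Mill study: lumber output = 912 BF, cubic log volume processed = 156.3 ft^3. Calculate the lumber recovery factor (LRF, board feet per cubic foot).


Formula: LRF = Lumber Output (BF) / Log Input (ft^3)
LRF = 912 BF / 156.3 ft^3
LRF = 5.83 BF/ft^3

5.83


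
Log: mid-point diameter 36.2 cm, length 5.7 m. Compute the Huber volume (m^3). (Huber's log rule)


Huber: V = Am * L,  Am = pi*(Dm/200)^2
Am = pi*(36.2/200)^2 = 0.102922 m^2
V = 0.102922*5.7 = 0.5867 m^3

0.5867


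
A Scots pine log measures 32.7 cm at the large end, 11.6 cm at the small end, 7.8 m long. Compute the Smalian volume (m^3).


Smalian: V = (A1 + A2)/2 * L,  A = pi*(D/200)^2
A1 = pi*(32.7/200)^2 = 0.083982 m^2
A2 = pi*(11.6/200)^2 = 0.010568 m^2
V = (0.083982+0.010568)/2*7.8 = 0.3687 m^3

0.3687


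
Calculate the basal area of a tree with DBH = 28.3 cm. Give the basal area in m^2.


Formula: BA = pi * (DBH/2)^2 / 10000  (cm^2 to m^2)
Radius = DBH/2 = 28.3/2 = 14.15 cm
BA = pi * 14.15^2 / 10000
   = 629.0175 cm^2 / 10000
   = 0.0629 m^2

0.0629


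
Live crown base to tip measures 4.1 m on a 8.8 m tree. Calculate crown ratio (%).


Formula: Crown Ratio = (Crown Length / Total Height) * 100
CR = (4.1 m / 8.8 m) * 100
CR = 0.4659 * 100 = 46.6%

46.6


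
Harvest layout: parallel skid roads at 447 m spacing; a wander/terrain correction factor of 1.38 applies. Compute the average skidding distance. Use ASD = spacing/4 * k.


Formula: ASD = (spacing / 4) * correction
Uncorrected distance = spacing / 4 = 447 / 4 = 111.75 m
ASD = 111.75 * 1.38 = 154 m

154


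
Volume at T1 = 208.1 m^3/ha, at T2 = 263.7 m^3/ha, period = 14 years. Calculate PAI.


Formula: PAI = (V_T2 - V_T1) / (T2 - T1)
Volume increment = 263.7 - 208.1 = 55.6 m^3/ha
PAI = 55.6 / 14 = 3.97 m^3/ha/year

3.97


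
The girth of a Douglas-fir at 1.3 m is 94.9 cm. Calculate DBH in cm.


Formula: DBH = C / pi
DBH = 94.9 / pi
pi = 3.14159...
DBH = 30.2 cm

30.2


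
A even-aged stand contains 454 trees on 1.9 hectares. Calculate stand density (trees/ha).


Formula: Stand Density = N_trees / Area_ha
Density = 454 trees / 1.9 ha
Density = 239 trees/ha

239


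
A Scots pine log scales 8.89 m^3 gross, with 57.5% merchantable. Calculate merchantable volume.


Formula: MV = V_total * (merchantable_pct / 100)
Merchantable fraction = 57.5% / 100 = 0.575
MV = 8.89 m^3 * 0.575 = 5.112 m^3

5.112


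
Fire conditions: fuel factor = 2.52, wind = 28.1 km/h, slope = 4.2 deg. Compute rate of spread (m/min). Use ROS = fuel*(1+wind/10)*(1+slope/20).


Formula: ROS = fuel * (1 + wind/10) * (1 + slope/20)
Wind factor = 1 + 28.1/10 = 3.81
Slope factor = 1 + 4.2/20 = 1.21
ROS = 2.52 * 3.81 * 1.21 = 11.62 m/min

11.62
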